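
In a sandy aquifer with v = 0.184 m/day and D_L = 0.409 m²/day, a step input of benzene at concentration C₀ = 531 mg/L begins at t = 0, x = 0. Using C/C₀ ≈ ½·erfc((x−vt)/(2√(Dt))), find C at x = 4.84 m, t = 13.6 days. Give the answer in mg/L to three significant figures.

For a continuous step input, C/C₀ ≈ ½·erfc((x−vt)/(2√(Dt))).
vt = 0.184 × 13.6 = 2.5024 m and 2√(Dt) = 2√(0.409 × 13.6) = 4.717 m.
Argument (x−vt)/(2√(Dt)) = (4.84 − 2.5024)/4.717 = 0.4956; ½·erfc(0.4956) = 0.2417.
C = 531 × 0.2417 = 128 mg/L.

128 mg/L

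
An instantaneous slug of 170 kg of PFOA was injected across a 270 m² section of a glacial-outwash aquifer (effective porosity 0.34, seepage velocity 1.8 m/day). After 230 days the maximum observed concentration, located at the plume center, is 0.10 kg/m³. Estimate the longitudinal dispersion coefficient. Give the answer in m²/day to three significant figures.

At the plume center C_max = M/(n_e·A·√(4πDt)), so D = M²/(4πt·(n_e·A·C_max)²).
n_e·A·C_max = 0.34 × 270 × 0.10 = 9.180 kg/m.
D = 170²/(4π × 230 × 9.180²) = 0.119 m²/day.

0.119 m²/day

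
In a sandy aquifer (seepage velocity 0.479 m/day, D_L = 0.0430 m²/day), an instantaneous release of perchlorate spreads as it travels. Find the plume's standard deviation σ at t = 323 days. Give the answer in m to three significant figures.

5.27 m

Dispersive spreading gives a Gaussian with σ² = 2Dt; advection only shifts the center.
σ = √(2 × 0.0430 × 323) = 5.27 m.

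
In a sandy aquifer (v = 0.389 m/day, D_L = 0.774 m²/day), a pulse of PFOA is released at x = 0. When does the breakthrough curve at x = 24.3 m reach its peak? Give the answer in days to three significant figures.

57.6 days

For the 1D instantaneous-source solution, setting ∂C/∂t = 0 at fixed x gives v²t² + 2Dt − x² = 0, so t = (√(D² + v²x²) − D)/v².
√(D² + v²x²) = √(0.774² + 0.389² × 24.3²) = 9.484; v² = 0.151321.
t = (9.484 − 0.774)/0.151321 = 57.6 days (vs. the pure-advection estimate x/v = 62.5 d).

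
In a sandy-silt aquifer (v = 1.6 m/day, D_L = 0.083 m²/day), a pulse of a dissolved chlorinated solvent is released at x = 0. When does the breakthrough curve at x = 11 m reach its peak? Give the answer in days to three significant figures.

For the 1D instantaneous-source solution, setting ∂C/∂t = 0 at fixed x gives v²t² + 2Dt − x² = 0, so t = (√(D² + v²x²) − D)/v².
√(D² + v²x²) = √(0.083² + 1.6² × 11²) = 17.60; v² = 2.56.
t = (17.60 − 0.083)/2.56 = 6.84 days (vs. the pure-advection estimate x/v = 6.88 d).

6.84 days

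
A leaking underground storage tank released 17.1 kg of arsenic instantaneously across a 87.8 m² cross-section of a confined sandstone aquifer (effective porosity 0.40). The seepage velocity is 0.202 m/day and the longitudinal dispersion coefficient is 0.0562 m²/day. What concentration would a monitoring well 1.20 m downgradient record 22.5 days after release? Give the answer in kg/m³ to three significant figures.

0.0134 kg/m³

For an instantaneous plane source, C(x,t) = M/(n_e·A·√(4πDt)) · exp(−(x−vt)²/(4Dt)), with n_e·A the pore (flow) area.
Plume center vt = 0.202 × 22.5 = 4.545 m, so the well at 1.20 m is 3.345 m upgradient of the peak.
√(4πDt) = 3.986 m, giving peak height M/(n_e·A·√(4πDt)) = 17.1/(0.40 × 87.8 × 3.986) = 0.1222 kg/m³.
(x−vt)²/(4Dt) = (-3.345)²/(4 × 0.0562 × 22.5) = 2.212; exp(−2.212) = 0.1095.
C = 0.1222 × 0.1095 = 0.0134 kg/m³.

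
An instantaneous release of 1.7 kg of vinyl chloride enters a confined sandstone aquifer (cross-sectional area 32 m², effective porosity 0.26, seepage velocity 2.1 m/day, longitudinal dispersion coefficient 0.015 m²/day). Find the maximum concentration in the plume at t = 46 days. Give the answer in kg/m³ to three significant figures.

The peak of an instantaneous 1D plume sits at x = vt; there the Gaussian factor is 1 and C_max = M/(n_e·A·√(4πDt)), where n_e·A is the pore area the mass is dissolved in.
√(4πDt) = √(4π × 0.015 × 46) = 2.945 m, so C_max = 1.7/(0.26 × 32 × 2.945) = 0.0694 kg/m³.

0.0694 kg/m³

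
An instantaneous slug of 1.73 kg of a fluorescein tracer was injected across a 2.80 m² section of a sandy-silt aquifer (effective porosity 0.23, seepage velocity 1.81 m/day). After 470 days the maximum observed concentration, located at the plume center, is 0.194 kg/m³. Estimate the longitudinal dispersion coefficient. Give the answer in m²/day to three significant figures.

At the plume center C_max = M/(n_e·A·√(4πDt)), so D = M²/(4πt·(n_e·A·C_max)²).
n_e·A·C_max = 0.23 × 2.80 × 0.194 = 0.1249 kg/m.
D = 1.73²/(4π × 470 × 0.1249²) = 0.0325 m²/day.

0.0325 m²/day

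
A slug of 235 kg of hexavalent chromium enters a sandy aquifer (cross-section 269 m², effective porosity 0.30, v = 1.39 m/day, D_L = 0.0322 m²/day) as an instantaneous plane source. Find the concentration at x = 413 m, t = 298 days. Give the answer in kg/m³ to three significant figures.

0.255 kg/m³

For an instantaneous plane source, C(x,t) = M/(n_e·A·√(4πDt)) · exp(−(x−vt)²/(4Dt)), with n_e·A the pore (flow) area.
Plume center vt = 1.39 × 298 = 414.22 m, so the well at 413 m is 1.22 m upgradient of the peak.
√(4πDt) = 10.98 m, giving peak height M/(n_e·A·√(4πDt)) = 235/(0.30 × 269 × 10.98) = 0.2652 kg/m³.
(x−vt)²/(4Dt) = (-1.22)²/(4 × 0.0322 × 298) = 0.03878; exp(−0.03878) = 0.9620.
C = 0.2652 × 0.9620 = 0.255 kg/m³.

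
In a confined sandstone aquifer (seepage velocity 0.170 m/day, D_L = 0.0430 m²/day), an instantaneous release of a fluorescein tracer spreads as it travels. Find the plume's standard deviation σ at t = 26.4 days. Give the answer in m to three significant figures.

1.51 m

Dispersive spreading gives a Gaussian with σ² = 2Dt; advection only shifts the center.
σ = √(2 × 0.0430 × 26.4) = 1.51 m.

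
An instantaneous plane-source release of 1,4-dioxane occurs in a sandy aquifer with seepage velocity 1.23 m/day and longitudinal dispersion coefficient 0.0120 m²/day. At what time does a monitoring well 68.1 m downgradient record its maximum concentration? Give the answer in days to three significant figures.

55.4 days

For the 1D instantaneous-source solution, setting ∂C/∂t = 0 at fixed x gives v²t² + 2Dt − x² = 0, so t = (√(D² + v²x²) − D)/v².
√(D² + v²x²) = √(0.0120² + 1.23² × 68.1²) = 83.76; v² = 1.5129.
t = (83.76 − 0.0120)/1.5129 = 55.4 days (vs. the pure-advection estimate x/v = 55.4 d).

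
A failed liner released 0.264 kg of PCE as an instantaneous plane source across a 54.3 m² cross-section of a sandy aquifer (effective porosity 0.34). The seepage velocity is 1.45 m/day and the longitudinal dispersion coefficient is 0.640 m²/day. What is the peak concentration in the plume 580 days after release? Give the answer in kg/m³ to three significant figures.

The peak of an instantaneous 1D plume sits at x = vt; there the Gaussian factor is 1 and C_max = M/(n_e·A·√(4πDt)), where n_e·A is the pore area the mass is dissolved in.
√(4πDt) = √(4π × 0.640 × 580) = 68.30 m, so C_max = 0.264/(0.34 × 54.3 × 68.30) = 0.000209 kg/m³.

0.000209 kg/m³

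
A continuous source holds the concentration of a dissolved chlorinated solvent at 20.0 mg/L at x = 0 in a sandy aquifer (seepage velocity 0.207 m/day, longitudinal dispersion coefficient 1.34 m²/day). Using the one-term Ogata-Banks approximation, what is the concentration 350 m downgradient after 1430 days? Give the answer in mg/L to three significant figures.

3.83 mg/L

For a continuous step input, C/C₀ ≈ ½·erfc((x−vt)/(2√(Dt))).
vt = 0.207 × 1430 = 296.01 m and 2√(Dt) = 2√(1.34 × 1430) = 87.55 m.
Argument (x−vt)/(2√(Dt)) = (350 − 296.01)/87.55 = 0.6167; ½·erfc(0.6167) = 0.1916.
C = 20.0 × 0.1916 = 3.83 mg/L.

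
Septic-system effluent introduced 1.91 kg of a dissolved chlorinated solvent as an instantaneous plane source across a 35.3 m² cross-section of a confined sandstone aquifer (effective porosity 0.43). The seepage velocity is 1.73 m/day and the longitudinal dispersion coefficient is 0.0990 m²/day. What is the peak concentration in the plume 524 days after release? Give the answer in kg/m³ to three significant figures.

0.00493 kg/m³

The peak of an instantaneous 1D plume sits at x = vt; there the Gaussian factor is 1 and C_max = M/(n_e·A·√(4πDt)), where n_e·A is the pore area the mass is dissolved in.
√(4πDt) = √(4π × 0.0990 × 524) = 25.53 m, so C_max = 1.91/(0.43 × 35.3 × 25.53) = 0.00493 kg/m³.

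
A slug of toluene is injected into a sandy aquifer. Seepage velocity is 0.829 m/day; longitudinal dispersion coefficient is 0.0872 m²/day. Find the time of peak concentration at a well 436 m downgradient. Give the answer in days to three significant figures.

For the 1D instantaneous-source solution, setting ∂C/∂t = 0 at fixed x gives v²t² + 2Dt − x² = 0, so t = (√(D² + v²x²) − D)/v².
√(D² + v²x²) = √(0.0872² + 0.829² × 436²) = 361.4; v² = 0.687241.
t = (361.4 − 0.0872)/0.687241 = 526 days (vs. the pure-advection estimate x/v = 526 d).

526 days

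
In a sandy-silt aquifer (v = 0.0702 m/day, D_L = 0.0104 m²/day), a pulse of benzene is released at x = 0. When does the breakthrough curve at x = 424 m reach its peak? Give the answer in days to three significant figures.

For the 1D instantaneous-source solution, setting ∂C/∂t = 0 at fixed x gives v²t² + 2Dt − x² = 0, so t = (√(D² + v²x²) − D)/v².
√(D² + v²x²) = √(0.0104² + 0.0702² × 424²) = 29.76; v² = 0.00492804.
t = (29.76 − 0.0104)/0.00492804 = 6040 days (vs. the pure-advection estimate x/v = 6040 d).

6040 days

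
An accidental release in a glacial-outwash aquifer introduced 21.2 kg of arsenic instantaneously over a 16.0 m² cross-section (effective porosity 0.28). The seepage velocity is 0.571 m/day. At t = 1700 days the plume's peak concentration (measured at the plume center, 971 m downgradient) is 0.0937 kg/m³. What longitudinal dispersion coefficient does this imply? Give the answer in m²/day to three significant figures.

At the plume center C_max = M/(n_e·A·√(4πDt)), so D = M²/(4πt·(n_e·A·C_max)²).
n_e·A·C_max = 0.28 × 16.0 × 0.0937 = 0.4198 kg/m.
D = 21.2²/(4π × 1700 × 0.4198²) = 0.119 m²/day.

0.119 m²/day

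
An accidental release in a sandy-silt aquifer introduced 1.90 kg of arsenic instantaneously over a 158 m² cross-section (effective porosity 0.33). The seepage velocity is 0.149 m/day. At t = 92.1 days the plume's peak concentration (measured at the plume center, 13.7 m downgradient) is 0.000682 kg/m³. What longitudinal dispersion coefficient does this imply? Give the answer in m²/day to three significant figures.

At the plume center C_max = M/(n_e·A·√(4πDt)), so D = M²/(4πt·(n_e·A·C_max)²).
n_e·A·C_max = 0.33 × 158 × 0.000682 = 0.03556 kg/m.
D = 1.90²/(4π × 92.1 × 0.03556²) = 2.47 m²/day.

2.47 m²/day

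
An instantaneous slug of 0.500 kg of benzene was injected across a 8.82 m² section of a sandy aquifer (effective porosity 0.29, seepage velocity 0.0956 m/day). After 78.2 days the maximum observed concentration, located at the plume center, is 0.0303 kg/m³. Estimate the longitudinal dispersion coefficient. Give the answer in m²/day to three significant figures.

0.0424 m²/day

At the plume center C_max = M/(n_e·A·√(4πDt)), so D = M²/(4πt·(n_e·A·C_max)²).
n_e·A·C_max = 0.29 × 8.82 × 0.0303 = 0.07750 kg/m.
D = 0.500²/(4π × 78.2 × 0.07750²) = 0.0424 m²/day.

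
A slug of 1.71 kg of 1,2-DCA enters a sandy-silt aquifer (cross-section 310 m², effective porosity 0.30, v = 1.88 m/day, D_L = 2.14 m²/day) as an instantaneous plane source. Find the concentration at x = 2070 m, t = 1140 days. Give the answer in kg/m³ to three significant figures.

6.06e-05 kg/m³

For an instantaneous plane source, C(x,t) = M/(n_e·A·√(4πDt)) · exp(−(x−vt)²/(4Dt)), with n_e·A the pore (flow) area.
Plume center vt = 1.88 × 1140 = 2143.2 m, so the well at 2070 m is 73.2 m upgradient of the peak.
√(4πDt) = 175.1 m, giving peak height M/(n_e·A·√(4πDt)) = 1.71/(0.30 × 310 × 175.1) = 0.0001050 kg/m³.
(x−vt)²/(4Dt) = (-73.2)²/(4 × 2.14 × 1140) = 0.5491; exp(−0.5491) = 0.5775.
C = 0.0001050 × 0.5775 = 6.06e-05 kg/m³.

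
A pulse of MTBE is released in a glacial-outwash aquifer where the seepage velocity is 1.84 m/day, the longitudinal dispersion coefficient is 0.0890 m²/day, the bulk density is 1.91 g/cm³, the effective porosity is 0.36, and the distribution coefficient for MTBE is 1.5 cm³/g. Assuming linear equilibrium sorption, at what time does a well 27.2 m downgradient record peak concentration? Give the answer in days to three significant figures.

Retardation factor R = 1 + ρ_b·K_d/n = 1 + 1.91 × 1.5/0.36 = 8.958.
Sorption retards both mechanisms: v_R = v/R = 0.2054 m/day, D_R = D/R = 0.009935 m²/day.
Peak time from v_R²t² + 2D_R t − x² = 0: t = (√(D_R² + v_R²x²) − D_R)/v_R².
√(D_R² + v_R²x²) = √(0.009935² + 0.2054² × 27.2²) = 5.587; v_R² = 0.04219.
t = (5.587 − 0.009935)/0.04219 = 132 days.

132 days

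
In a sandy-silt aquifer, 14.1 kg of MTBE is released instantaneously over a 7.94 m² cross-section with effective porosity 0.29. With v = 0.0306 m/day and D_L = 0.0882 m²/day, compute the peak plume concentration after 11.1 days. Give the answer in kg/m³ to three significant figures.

The peak of an instantaneous 1D plume sits at x = vt; there the Gaussian factor is 1 and C_max = M/(n_e·A·√(4πDt)), where n_e·A is the pore area the mass is dissolved in.
√(4πDt) = √(4π × 0.0882 × 11.1) = 3.508 m, so C_max = 14.1/(0.29 × 7.94 × 3.508) = 1.75 kg/m³.

1.75 kg/m³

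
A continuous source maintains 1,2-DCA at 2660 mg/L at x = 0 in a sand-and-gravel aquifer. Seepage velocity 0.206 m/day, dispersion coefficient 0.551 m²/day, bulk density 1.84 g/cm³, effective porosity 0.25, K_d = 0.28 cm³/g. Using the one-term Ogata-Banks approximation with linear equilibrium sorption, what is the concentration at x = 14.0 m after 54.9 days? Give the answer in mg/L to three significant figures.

Retardation factor R = 1 + ρ_b·K_d/n = 1 + 1.84 × 0.28/0.25 = 3.061.
Sorption retards both mechanisms: v_R = v/R = 0.06730 m/day, D_R = D/R = 0.1800 m²/day.
v_R·t = 0.06730 × 54.9 = 3.69477 m; 2√(D_R t) = 6.287 m; argument = (14.0 − 3.69477)/6.287 = 1.639.
C = C₀ × ½·erfc(1.639) = 2660 × 0.01023 = 27.2 mg/L.

27.2 mg/L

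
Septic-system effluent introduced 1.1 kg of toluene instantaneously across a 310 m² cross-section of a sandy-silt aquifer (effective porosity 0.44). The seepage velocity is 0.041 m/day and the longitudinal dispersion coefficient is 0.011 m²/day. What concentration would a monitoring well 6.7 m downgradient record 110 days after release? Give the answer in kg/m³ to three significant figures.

For an instantaneous plane source, C(x,t) = M/(n_e·A·√(4πDt)) · exp(−(x−vt)²/(4Dt)), with n_e·A the pore (flow) area.
Plume center vt = 0.041 × 110 = 4.51 m, so the well at 6.7 m is 2.19 m downgradient of the peak.
√(4πDt) = 3.899 m, giving peak height M/(n_e·A·√(4πDt)) = 1.1/(0.44 × 310 × 3.899) = 0.002068 kg/m³.
(x−vt)²/(4Dt) = (2.19)²/(4 × 0.011 × 110) = 0.9909; exp(−0.9909) = 0.3712.
C = 0.002068 × 0.3712 = 0.000768 kg/m³.

0.000768 kg/m³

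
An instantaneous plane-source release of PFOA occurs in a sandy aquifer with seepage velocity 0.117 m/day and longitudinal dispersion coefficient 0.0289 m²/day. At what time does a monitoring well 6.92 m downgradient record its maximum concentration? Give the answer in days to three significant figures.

For the 1D instantaneous-source solution, setting ∂C/∂t = 0 at fixed x gives v²t² + 2Dt − x² = 0, so t = (√(D² + v²x²) − D)/v².
√(D² + v²x²) = √(0.0289² + 0.117² × 6.92²) = 0.8102; v² = 0.013689.
t = (0.8102 − 0.0289)/0.013689 = 57.1 days (vs. the pure-advection estimate x/v = 59.1 d).

57.1 days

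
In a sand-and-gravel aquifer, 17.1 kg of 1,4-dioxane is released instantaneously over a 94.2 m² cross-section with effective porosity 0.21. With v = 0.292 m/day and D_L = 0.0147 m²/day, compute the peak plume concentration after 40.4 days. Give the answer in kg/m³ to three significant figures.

0.316 kg/m³

The peak of an instantaneous 1D plume sits at x = vt; there the Gaussian factor is 1 and C_max = M/(n_e·A·√(4πDt)), where n_e·A is the pore area the mass is dissolved in.
√(4πDt) = √(4π × 0.0147 × 40.4) = 2.732 m, so C_max = 17.1/(0.21 × 94.2 × 2.732) = 0.316 kg/m³.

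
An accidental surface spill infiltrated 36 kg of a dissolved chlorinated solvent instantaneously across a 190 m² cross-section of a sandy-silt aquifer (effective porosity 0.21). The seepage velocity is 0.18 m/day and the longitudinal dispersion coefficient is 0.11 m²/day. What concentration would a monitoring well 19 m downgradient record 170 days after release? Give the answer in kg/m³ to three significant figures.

For an instantaneous plane source, C(x,t) = M/(n_e·A·√(4πDt)) · exp(−(x−vt)²/(4Dt)), with n_e·A the pore (flow) area.
Plume center vt = 0.18 × 170 = 30.6 m, so the well at 19 m is 11.6 m upgradient of the peak.
√(4πDt) = 15.33 m, giving peak height M/(n_e·A·√(4πDt)) = 36/(0.21 × 190 × 15.33) = 0.05886 kg/m³.
(x−vt)²/(4Dt) = (-11.6)²/(4 × 0.11 × 170) = 1.799; exp(−1.799) = 0.1655.
C = 0.05886 × 0.1655 = 0.00974 kg/m³.

0.00974 kg/m³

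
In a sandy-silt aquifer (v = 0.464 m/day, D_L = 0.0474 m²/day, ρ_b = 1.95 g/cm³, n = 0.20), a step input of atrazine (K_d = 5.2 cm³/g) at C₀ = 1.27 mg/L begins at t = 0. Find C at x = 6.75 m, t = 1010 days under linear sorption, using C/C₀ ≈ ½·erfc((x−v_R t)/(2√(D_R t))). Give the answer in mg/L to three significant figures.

Retardation factor R = 1 + ρ_b·K_d/n = 1 + 1.95 × 5.2/0.20 = 51.70.
Sorption retards both mechanisms: v_R = v/R = 0.008975 m/day, D_R = D/R = 0.0009168 m²/day.
v_R·t = 0.008975 × 1010 = 9.06475 m; 2√(D_R t) = 1.925 m; argument = (6.75 − 9.06475)/1.925 = -1.202.
C = C₀ × ½·erfc(-1.202) = 1.27 × 0.9554 = 1.21 mg/L.

1.21 mg/L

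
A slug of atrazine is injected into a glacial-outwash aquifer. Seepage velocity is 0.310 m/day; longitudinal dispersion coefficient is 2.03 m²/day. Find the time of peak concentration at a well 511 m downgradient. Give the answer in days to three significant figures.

1630 days

For the 1D instantaneous-source solution, setting ∂C/∂t = 0 at fixed x gives v²t² + 2Dt − x² = 0, so t = (√(D² + v²x²) − D)/v².
√(D² + v²x²) = √(2.03² + 0.310² × 511²) = 158.4; v² = 0.0961.
t = (158.4 − 2.03)/0.0961 = 1630 days (vs. the pure-advection estimate x/v = 1650 d).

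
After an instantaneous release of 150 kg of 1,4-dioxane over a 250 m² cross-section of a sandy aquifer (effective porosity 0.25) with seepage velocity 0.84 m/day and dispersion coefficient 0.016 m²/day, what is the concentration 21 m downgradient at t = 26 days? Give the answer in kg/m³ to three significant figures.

For an instantaneous plane source, C(x,t) = M/(n_e·A·√(4πDt)) · exp(−(x−vt)²/(4Dt)), with n_e·A the pore (flow) area.
Plume center vt = 0.84 × 26 = 21.84 m, so the well at 21 m is 0.84 m upgradient of the peak.
√(4πDt) = 2.286 m, giving peak height M/(n_e·A·√(4πDt)) = 150/(0.25 × 250 × 2.286) = 1.050 kg/m³.
(x−vt)²/(4Dt) = (-0.84)²/(4 × 0.016 × 26) = 0.4240; exp(−0.4240) = 0.6544.
C = 1.050 × 0.6544 = 0.687 kg/m³.

0.687 kg/m³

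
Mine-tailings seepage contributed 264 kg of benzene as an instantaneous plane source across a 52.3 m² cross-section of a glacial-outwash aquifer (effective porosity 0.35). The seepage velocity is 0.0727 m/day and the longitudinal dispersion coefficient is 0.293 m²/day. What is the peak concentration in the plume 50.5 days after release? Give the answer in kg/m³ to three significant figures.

The peak of an instantaneous 1D plume sits at x = vt; there the Gaussian factor is 1 and C_max = M/(n_e·A·√(4πDt)), where n_e·A is the pore area the mass is dissolved in.
√(4πDt) = √(4π × 0.293 × 50.5) = 13.64 m, so C_max = 264/(0.35 × 52.3 × 13.64) = 1.06 kg/m³.

1.06 kg/m³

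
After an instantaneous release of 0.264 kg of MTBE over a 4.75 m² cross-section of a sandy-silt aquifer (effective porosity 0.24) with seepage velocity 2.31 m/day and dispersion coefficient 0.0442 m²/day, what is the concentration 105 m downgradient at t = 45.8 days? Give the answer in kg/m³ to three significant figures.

0.0424 kg/m³

For an instantaneous plane source, C(x,t) = M/(n_e·A·√(4πDt)) · exp(−(x−vt)²/(4Dt)), with n_e·A the pore (flow) area.
Plume center vt = 2.31 × 45.8 = 105.798 m, so the well at 105 m is 0.798 m upgradient of the peak.
√(4πDt) = 5.044 m, giving peak height M/(n_e·A·√(4πDt)) = 0.264/(0.24 × 4.75 × 5.044) = 0.04591 kg/m³.
(x−vt)²/(4Dt) = (-0.798)²/(4 × 0.0442 × 45.8) = 0.07864; exp(−0.07864) = 0.9244.
C = 0.04591 × 0.9244 = 0.0424 kg/m³.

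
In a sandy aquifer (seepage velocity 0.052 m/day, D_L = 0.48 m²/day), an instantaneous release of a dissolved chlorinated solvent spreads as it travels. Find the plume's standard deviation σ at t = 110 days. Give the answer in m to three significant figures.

Dispersive spreading gives a Gaussian with σ² = 2Dt; advection only shifts the center.
σ = √(2 × 0.48 × 110) = 10.3 m.

10.3 m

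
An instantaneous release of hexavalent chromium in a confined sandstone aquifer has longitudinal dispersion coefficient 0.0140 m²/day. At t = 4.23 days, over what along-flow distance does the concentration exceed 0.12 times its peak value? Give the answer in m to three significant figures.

The plume is Gaussian with σ = √(2Dt) = √(2 × 0.0140 × 4.23) = 0.3442 m.
C/C_peak = exp(−Δx²/(2σ²)) = 0.12 ⇒ Δx = σ·√(−2 ln 0.12) = 0.3442 × 2.059 = 0.7087 m.
Width = 2Δx = 1.42 m.

1.42 m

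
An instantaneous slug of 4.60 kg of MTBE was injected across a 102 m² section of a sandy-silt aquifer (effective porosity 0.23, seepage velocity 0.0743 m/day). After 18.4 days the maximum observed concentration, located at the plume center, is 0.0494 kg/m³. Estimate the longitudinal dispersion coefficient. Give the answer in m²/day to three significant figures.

At the plume center C_max = M/(n_e·A·√(4πDt)), so D = M²/(4πt·(n_e·A·C_max)²).
n_e·A·C_max = 0.23 × 102 × 0.0494 = 1.159 kg/m.
D = 4.60²/(4π × 18.4 × 1.159²) = 0.0681 m²/day.

0.0681 m²/day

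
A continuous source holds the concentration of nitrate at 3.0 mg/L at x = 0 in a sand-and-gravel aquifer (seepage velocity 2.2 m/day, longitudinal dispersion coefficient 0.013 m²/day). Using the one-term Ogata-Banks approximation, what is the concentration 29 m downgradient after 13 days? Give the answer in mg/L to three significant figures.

0.737 mg/L

For a continuous step input, C/C₀ ≈ ½·erfc((x−vt)/(2√(Dt))).
vt = 2.2 × 13 = 28.6 m and 2√(Dt) = 2√(0.013 × 13) = 0.8222 m.
Argument (x−vt)/(2√(Dt)) = (29 − 28.6)/0.8222 = 0.4865; ½·erfc(0.4865) = 0.2457.
C = 3.0 × 0.2457 = 0.737 mg/L.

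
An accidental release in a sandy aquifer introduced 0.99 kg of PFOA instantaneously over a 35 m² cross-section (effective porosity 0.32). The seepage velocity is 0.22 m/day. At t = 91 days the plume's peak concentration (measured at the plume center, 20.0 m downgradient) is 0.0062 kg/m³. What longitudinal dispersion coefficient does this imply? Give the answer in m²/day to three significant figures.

At the plume center C_max = M/(n_e·A·√(4πDt)), so D = M²/(4πt·(n_e·A·C_max)²).
n_e·A·C_max = 0.32 × 35 × 0.0062 = 0.06944 kg/m.
D = 0.99²/(4π × 91 × 0.06944²) = 0.178 m²/day.

0.178 m²/day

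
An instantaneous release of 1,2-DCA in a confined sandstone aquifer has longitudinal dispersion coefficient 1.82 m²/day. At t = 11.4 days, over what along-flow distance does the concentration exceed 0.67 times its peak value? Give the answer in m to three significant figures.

The plume is Gaussian with σ = √(2Dt) = √(2 × 1.82 × 11.4) = 6.442 m.
C/C_peak = exp(−Δx²/(2σ²)) = 0.67 ⇒ Δx = σ·√(−2 ln 0.67) = 6.442 × 0.8950 = 5.766 m.
Width = 2Δx = 11.5 m.

11.5 m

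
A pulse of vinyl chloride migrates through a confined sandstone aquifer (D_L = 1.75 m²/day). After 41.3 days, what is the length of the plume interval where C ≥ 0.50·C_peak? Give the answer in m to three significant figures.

The plume is Gaussian with σ = √(2Dt) = √(2 × 1.75 × 41.3) = 12.02 m.
C/C_peak = exp(−Δx²/(2σ²)) = 0.50 ⇒ Δx = σ·√(−2 ln 0.50) = 12.02 × 1.177 = 14.15 m.
Width = 2Δx = 28.3 m.

28.3 m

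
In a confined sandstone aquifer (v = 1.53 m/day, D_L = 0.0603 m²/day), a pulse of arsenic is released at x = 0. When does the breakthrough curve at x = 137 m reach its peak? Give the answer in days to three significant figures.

89.5 days

For the 1D instantaneous-source solution, setting ∂C/∂t = 0 at fixed x gives v²t² + 2Dt − x² = 0, so t = (√(D² + v²x²) − D)/v².
√(D² + v²x²) = √(0.0603² + 1.53² × 137²) = 209.6; v² = 2.3409.
t = (209.6 − 0.0603)/2.3409 = 89.5 days (vs. the pure-advection estimate x/v = 89.5 d).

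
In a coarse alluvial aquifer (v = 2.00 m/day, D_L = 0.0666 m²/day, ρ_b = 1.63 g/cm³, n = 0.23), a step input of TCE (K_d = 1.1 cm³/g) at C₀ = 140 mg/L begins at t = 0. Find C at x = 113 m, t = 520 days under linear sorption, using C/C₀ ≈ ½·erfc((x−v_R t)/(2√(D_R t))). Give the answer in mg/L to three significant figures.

136 mg/L

Retardation factor R = 1 + ρ_b·K_d/n = 1 + 1.63 × 1.1/0.23 = 8.796.
Sorption retards both mechanisms: v_R = v/R = 0.2274 m/day, D_R = D/R = 0.007572 m²/day.
v_R·t = 0.2274 × 520 = 118.248 m; 2√(D_R t) = 3.969 m; argument = (113 − 118.248)/3.969 = -1.322.
C = C₀ × ½·erfc(-1.322) = 140 × 0.9692 = 136 mg/L.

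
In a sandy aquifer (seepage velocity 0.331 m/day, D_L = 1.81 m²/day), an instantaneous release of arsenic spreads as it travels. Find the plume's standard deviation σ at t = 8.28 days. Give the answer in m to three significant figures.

5.47 m

Dispersive spreading gives a Gaussian with σ² = 2Dt; advection only shifts the center.
σ = √(2 × 1.81 × 8.28) = 5.47 m.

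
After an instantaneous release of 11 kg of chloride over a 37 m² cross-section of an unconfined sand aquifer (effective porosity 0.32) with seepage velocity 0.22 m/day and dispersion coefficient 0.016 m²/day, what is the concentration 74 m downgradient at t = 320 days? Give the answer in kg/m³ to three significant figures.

0.0615 kg/m³

For an instantaneous plane source, C(x,t) = M/(n_e·A·√(4πDt)) · exp(−(x−vt)²/(4Dt)), with n_e·A the pore (flow) area.
Plume center vt = 0.22 × 320 = 70.4 m, so the well at 74 m is 3.6 m downgradient of the peak.
√(4πDt) = 8.021 m, giving peak height M/(n_e·A·√(4πDt)) = 11/(0.32 × 37 × 8.021) = 0.1158 kg/m³.
(x−vt)²/(4Dt) = (3.6)²/(4 × 0.016 × 320) = 0.6328; exp(−0.6328) = 0.5311.
C = 0.1158 × 0.5311 = 0.0615 kg/m³.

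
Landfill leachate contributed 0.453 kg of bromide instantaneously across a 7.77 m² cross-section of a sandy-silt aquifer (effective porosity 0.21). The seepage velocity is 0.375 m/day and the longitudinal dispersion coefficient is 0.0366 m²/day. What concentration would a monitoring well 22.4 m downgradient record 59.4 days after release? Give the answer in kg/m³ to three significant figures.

For an instantaneous plane source, C(x,t) = M/(n_e·A·√(4πDt)) · exp(−(x−vt)²/(4Dt)), with n_e·A the pore (flow) area.
Plume center vt = 0.375 × 59.4 = 22.275 m, so the well at 22.4 m is 0.125 m downgradient of the peak.
√(4πDt) = 5.227 m, giving peak height M/(n_e·A·√(4πDt)) = 0.453/(0.21 × 7.77 × 5.227) = 0.05311 kg/m³.
(x−vt)²/(4Dt) = (0.125)²/(4 × 0.0366 × 59.4) = 0.001797; exp(−0.001797) = 0.9982.
C = 0.05311 × 0.9982 = 0.0530 kg/m³.

0.0530 kg/m³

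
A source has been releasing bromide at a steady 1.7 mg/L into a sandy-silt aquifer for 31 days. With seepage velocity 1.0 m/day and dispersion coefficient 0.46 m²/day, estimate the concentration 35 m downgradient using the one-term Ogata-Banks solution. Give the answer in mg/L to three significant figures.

For a continuous step input, C/C₀ ≈ ½·erfc((x−vt)/(2√(Dt))).
vt = 1.0 × 31 = 31 m and 2√(Dt) = 2√(0.46 × 31) = 7.552 m.
Argument (x−vt)/(2√(Dt)) = (35 − 31)/7.552 = 0.5297; ½·erfc(0.5297) = 0.2269.
C = 1.7 × 0.2269 = 0.386 mg/L.

0.386 mg/L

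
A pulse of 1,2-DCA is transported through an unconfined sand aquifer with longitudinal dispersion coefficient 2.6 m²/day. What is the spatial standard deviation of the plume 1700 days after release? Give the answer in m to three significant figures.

Dispersive spreading gives a Gaussian with σ² = 2Dt; advection only shifts the center.
σ = √(2 × 2.6 × 1700) = 94.0 m.

94.0 m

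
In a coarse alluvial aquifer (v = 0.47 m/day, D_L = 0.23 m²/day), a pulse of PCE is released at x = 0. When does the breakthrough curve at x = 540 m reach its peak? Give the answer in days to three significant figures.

For the 1D instantaneous-source solution, setting ∂C/∂t = 0 at fixed x gives v²t² + 2Dt − x² = 0, so t = (√(D² + v²x²) − D)/v².
√(D² + v²x²) = √(0.23² + 0.47² × 540²) = 253.8; v² = 0.2209.
t = (253.8 − 0.23)/0.2209 = 1150 days (vs. the pure-advection estimate x/v = 1150 d).

1150 days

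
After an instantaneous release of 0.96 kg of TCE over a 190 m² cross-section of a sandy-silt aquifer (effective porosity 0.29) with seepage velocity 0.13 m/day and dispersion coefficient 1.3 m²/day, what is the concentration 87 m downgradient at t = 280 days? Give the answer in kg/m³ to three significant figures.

For an instantaneous plane source, C(x,t) = M/(n_e·A·√(4πDt)) · exp(−(x−vt)²/(4Dt)), with n_e·A the pore (flow) area.
Plume center vt = 0.13 × 280 = 36.4 m, so the well at 87 m is 50.6 m downgradient of the peak.
√(4πDt) = 67.63 m, giving peak height M/(n_e·A·√(4πDt)) = 0.96/(0.29 × 190 × 67.63) = 0.0002576 kg/m³.
(x−vt)²/(4Dt) = (50.6)²/(4 × 1.3 × 280) = 1.758; exp(−1.758) = 0.1724.
C = 0.0002576 × 0.1724 = 4.44e-05 kg/m³.

4.44e-05 kg/m³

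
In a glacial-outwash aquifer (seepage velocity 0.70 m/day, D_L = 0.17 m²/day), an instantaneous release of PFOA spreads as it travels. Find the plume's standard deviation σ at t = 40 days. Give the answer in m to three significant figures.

Dispersive spreading gives a Gaussian with σ² = 2Dt; advection only shifts the center.
σ = √(2 × 0.17 × 40) = 3.69 m.

3.69 m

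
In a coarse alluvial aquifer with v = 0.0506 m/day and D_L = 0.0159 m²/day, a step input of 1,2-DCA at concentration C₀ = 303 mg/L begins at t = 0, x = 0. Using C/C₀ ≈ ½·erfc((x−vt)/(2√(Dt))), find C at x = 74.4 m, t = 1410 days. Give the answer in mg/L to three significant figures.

For a continuous step input, C/C₀ ≈ ½·erfc((x−vt)/(2√(Dt))).
vt = 0.0506 × 1410 = 71.346 m and 2√(Dt) = 2√(0.0159 × 1410) = 9.470 m.
Argument (x−vt)/(2√(Dt)) = (74.4 − 71.346)/9.470 = 0.3225; ½·erfc(0.3225) = 0.3242.
C = 303 × 0.3242 = 98.2 mg/L.

98.2 mg/L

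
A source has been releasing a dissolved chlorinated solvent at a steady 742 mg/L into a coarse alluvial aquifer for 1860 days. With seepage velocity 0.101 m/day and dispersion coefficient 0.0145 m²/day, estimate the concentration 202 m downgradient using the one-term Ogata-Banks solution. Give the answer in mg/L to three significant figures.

20.1 mg/L

For a continuous step input, C/C₀ ≈ ½·erfc((x−vt)/(2√(Dt))).
vt = 0.101 × 1860 = 187.86 m and 2√(Dt) = 2√(0.0145 × 1860) = 10.39 m.
Argument (x−vt)/(2√(Dt)) = (202 − 187.86)/10.39 = 1.361; ½·erfc(1.361) = 0.02713.
C = 742 × 0.02713 = 20.1 mg/L.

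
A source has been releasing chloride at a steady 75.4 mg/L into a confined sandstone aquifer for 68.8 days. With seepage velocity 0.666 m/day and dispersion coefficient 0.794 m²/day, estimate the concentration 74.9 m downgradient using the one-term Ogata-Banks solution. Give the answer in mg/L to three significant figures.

For a continuous step input, C/C₀ ≈ ½·erfc((x−vt)/(2√(Dt))).
vt = 0.666 × 68.8 = 45.8208 m and 2√(Dt) = 2√(0.794 × 68.8) = 14.78 m.
Argument (x−vt)/(2√(Dt)) = (74.9 − 45.8208)/14.78 = 1.967; ½·erfc(1.967) = 0.002703.
C = 75.4 × 0.002703 = 0.204 mg/L.

0.204 mg/L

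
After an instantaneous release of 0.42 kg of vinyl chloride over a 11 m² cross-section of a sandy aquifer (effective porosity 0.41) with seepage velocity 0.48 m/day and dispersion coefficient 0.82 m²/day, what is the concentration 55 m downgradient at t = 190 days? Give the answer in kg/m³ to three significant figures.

For an instantaneous plane source, C(x,t) = M/(n_e·A·√(4πDt)) · exp(−(x−vt)²/(4Dt)), with n_e·A the pore (flow) area.
Plume center vt = 0.48 × 190 = 91.2 m, so the well at 55 m is 36.2 m upgradient of the peak.
√(4πDt) = 44.25 m, giving peak height M/(n_e·A·√(4πDt)) = 0.42/(0.41 × 11 × 44.25) = 0.002105 kg/m³.
(x−vt)²/(4Dt) = (-36.2)²/(4 × 0.82 × 190) = 2.103; exp(−2.103) = 0.1221.
C = 0.002105 × 0.1221 = 0.000257 kg/m³.

0.000257 kg/m³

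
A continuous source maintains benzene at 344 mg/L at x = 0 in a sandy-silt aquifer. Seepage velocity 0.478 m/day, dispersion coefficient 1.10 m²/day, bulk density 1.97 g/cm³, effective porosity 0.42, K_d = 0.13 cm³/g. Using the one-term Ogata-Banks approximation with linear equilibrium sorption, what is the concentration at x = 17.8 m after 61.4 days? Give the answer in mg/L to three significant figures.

178 mg/L

Retardation factor R = 1 + ρ_b·K_d/n = 1 + 1.97 × 0.13/0.42 = 1.610.
Sorption retards both mechanisms: v_R = v/R = 0.2969 m/day, D_R = D/R = 0.6832 m²/day.
v_R·t = 0.2969 × 61.4 = 18.22966 m; 2√(D_R t) = 12.95 m; argument = (17.8 − 18.22966)/12.95 = -0.03318.
C = C₀ × ½·erfc(-0.03318) = 344 × 0.5187 = 178 mg/L.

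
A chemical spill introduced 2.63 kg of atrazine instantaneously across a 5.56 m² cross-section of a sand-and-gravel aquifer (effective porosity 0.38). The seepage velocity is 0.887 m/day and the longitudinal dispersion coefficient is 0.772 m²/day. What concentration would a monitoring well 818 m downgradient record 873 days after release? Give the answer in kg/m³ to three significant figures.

For an instantaneous plane source, C(x,t) = M/(n_e·A·√(4πDt)) · exp(−(x−vt)²/(4Dt)), with n_e·A the pore (flow) area.
Plume center vt = 0.887 × 873 = 774.351 m, so the well at 818 m is 43.649 m downgradient of the peak.
√(4πDt) = 92.03 m, giving peak height M/(n_e·A·√(4πDt)) = 2.63/(0.38 × 5.56 × 92.03) = 0.01353 kg/m³.
(x−vt)²/(4Dt) = (43.649)²/(4 × 0.772 × 873) = 0.7067; exp(−0.7067) = 0.4933.
C = 0.01353 × 0.4933 = 0.00667 kg/m³.

0.00667 kg/m³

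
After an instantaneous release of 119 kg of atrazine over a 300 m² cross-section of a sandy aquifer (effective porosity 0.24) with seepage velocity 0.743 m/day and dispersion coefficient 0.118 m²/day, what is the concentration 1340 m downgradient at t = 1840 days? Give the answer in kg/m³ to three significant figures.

For an instantaneous plane source, C(x,t) = M/(n_e·A·√(4πDt)) · exp(−(x−vt)²/(4Dt)), with n_e·A the pore (flow) area.
Plume center vt = 0.743 × 1840 = 1367.12 m, so the well at 1340 m is 27.12 m upgradient of the peak.
√(4πDt) = 52.23 m, giving peak height M/(n_e·A·√(4πDt)) = 119/(0.24 × 300 × 52.23) = 0.03164 kg/m³.
(x−vt)²/(4Dt) = (-27.12)²/(4 × 0.118 × 1840) = 0.8469; exp(−0.8469) = 0.4287.
C = 0.03164 × 0.4287 = 0.0136 kg/m³.

0.0136 kg/m³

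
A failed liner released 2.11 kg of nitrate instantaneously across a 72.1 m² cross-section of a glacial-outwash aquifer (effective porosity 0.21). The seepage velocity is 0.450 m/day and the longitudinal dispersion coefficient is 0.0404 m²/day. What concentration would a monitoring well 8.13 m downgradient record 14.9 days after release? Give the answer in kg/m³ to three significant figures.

For an instantaneous plane source, C(x,t) = M/(n_e·A·√(4πDt)) · exp(−(x−vt)²/(4Dt)), with n_e·A the pore (flow) area.
Plume center vt = 0.450 × 14.9 = 6.705 m, so the well at 8.13 m is 1.425 m downgradient of the peak.
√(4πDt) = 2.750 m, giving peak height M/(n_e·A·√(4πDt)) = 2.11/(0.21 × 72.1 × 2.750) = 0.05068 kg/m³.
(x−vt)²/(4Dt) = (1.425)²/(4 × 0.0404 × 14.9) = 0.8433; exp(−0.8433) = 0.4303.
C = 0.05068 × 0.4303 = 0.0218 kg/m³.

0.0218 kg/m³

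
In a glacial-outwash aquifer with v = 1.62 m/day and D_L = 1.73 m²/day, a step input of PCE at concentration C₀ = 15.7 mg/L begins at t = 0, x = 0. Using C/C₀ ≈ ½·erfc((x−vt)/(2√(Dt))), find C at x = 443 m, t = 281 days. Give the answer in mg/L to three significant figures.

For a continuous step input, C/C₀ ≈ ½·erfc((x−vt)/(2√(Dt))).
vt = 1.62 × 281 = 455.22 m and 2√(Dt) = 2√(1.73 × 281) = 44.10 m.
Argument (x−vt)/(2√(Dt)) = (443 − 455.22)/44.10 = -0.2771; ½·erfc(-0.2771) = 0.6524.
C = 15.7 × 0.6524 = 10.2 mg/L.

10.2 mg/L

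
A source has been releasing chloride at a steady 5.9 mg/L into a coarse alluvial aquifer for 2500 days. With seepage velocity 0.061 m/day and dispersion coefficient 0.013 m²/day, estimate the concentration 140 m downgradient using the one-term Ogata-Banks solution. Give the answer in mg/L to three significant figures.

For a continuous step input, C/C₀ ≈ ½·erfc((x−vt)/(2√(Dt))).
vt = 0.061 × 2500 = 152.5 m and 2√(Dt) = 2√(0.013 × 2500) = 11.40 m.
Argument (x−vt)/(2√(Dt)) = (140 − 152.5)/11.40 = -1.096; ½·erfc(-1.096) = 0.9394.
C = 5.9 × 0.9394 = 5.54 mg/L.

5.54 mg/L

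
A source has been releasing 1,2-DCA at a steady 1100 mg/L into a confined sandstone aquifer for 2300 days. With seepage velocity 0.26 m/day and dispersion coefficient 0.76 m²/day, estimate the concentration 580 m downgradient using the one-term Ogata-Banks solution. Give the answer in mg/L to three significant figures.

682 mg/L

For a continuous step input, C/C₀ ≈ ½·erfc((x−vt)/(2√(Dt))).
vt = 0.26 × 2300 = 598 m and 2√(Dt) = 2√(0.76 × 2300) = 83.62 m.
Argument (x−vt)/(2√(Dt)) = (580 − 598)/83.62 = -0.2153; ½·erfc(-0.2153) = 0.6196.
C = 1100 × 0.6196 = 682 mg/L.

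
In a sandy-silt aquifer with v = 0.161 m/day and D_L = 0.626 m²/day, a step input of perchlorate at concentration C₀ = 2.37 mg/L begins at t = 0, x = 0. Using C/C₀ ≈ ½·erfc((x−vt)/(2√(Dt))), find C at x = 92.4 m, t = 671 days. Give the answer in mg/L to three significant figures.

For a continuous step input, C/C₀ ≈ ½·erfc((x−vt)/(2√(Dt))).
vt = 0.161 × 671 = 108.031 m and 2√(Dt) = 2√(0.626 × 671) = 40.99 m.
Argument (x−vt)/(2√(Dt)) = (92.4 − 108.031)/40.99 = -0.3813; ½·erfc(-0.3813) = 0.7051.
C = 2.37 × 0.7051 = 1.67 mg/L.

1.67 mg/L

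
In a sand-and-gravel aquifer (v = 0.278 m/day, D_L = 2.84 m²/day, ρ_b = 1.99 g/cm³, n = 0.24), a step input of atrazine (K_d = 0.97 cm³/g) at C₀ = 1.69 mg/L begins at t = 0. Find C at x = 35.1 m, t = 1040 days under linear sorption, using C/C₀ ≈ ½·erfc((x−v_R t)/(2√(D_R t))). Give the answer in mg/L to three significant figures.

0.763 mg/L

Retardation factor R = 1 + ρ_b·K_d/n = 1 + 1.99 × 0.97/0.24 = 9.043.
Sorption retards both mechanisms: v_R = v/R = 0.03074 m/day, D_R = D/R = 0.3141 m²/day.
v_R·t = 0.03074 × 1040 = 31.9696 m; 2√(D_R t) = 36.15 m; argument = (35.1 − 31.9696)/36.15 = 0.08659.
C = C₀ × ½·erfc(0.08659) = 1.69 × 0.4513 = 0.763 mg/L.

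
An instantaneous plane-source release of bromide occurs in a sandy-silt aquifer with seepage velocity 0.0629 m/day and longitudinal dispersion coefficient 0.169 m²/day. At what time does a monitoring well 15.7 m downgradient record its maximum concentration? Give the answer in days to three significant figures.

211 days

For the 1D instantaneous-source solution, setting ∂C/∂t = 0 at fixed x gives v²t² + 2Dt − x² = 0, so t = (√(D² + v²x²) − D)/v².
√(D² + v²x²) = √(0.169² + 0.0629² × 15.7²) = 1.002; v² = 0.00395641.
t = (1.002 − 0.169)/0.00395641 = 211 days (vs. the pure-advection estimate x/v = 250 d).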